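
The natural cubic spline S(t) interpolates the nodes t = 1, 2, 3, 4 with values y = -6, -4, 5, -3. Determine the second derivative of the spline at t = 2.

Write M_i for S''(x_i). With h_i = 1, 1, 1 and divided differences Δ_i = 2, 9, -8, the continuity of S' gives the tridiagonal system
  1·M_0 + 4·M_1 + 1·M_2 = 6(Δ_1 - Δ_0) = 42
  1·M_1 + 4·M_2 + 1·M_3 = 6(Δ_2 - Δ_1) = -102
Natural end conditions: M_0 = M_3 = 0.
Hence M_0 = 0, M_1 = 18, M_2 = -30, M_3 = 0.

18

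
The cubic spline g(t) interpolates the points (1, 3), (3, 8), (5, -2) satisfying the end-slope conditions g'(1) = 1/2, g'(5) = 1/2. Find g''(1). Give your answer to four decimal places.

Put M_i = g'' at the i-th knot. Here h = (2, 2) and Δ = (5/2, -5), so the interior equations h_(i-1)·M_(i-1) + 2(h_(i-1)+h_i)·M_i + h_i·M_(i+1) = 6(Δ_i − Δ_(i-1)) read
  2·M_0 + 8·M_1 + 2·M_2 = 6(Δ_1 - Δ_0) = -45
Clamped end conditions give two more equations: 2h_0·M_0 + h_0·M_1 = 6(Δ_0 - g'(1)) = 12 and h_1·M_1 + 2h_1·M_2 = 6(g'(5) - Δ_1) = 33.
Solving the tridiagonal system: M_0 = 69/8, M_1 = -45/4, M_2 = 111/8.

8.6250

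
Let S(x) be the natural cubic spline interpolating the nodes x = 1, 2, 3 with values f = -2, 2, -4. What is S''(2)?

-15

Put m_i = S'' at the i-th knot. Here h = (1, 1) and Δ = (4, -6), so the interior equations h_(i-1)·m_(i-1) + 2(h_(i-1)+h_i)·m_i + h_i·m_(i+1) = 6(Δ_i − Δ_(i-1)) read
  1·m_0 + 4·m_1 + 1·m_2 = 6(Δ_1 - Δ_0) = -60
Natural end conditions: m_0 = m_2 = 0.
Forward elimination and back-substitution give m_0 = 0, m_1 = -15, m_2 = 0.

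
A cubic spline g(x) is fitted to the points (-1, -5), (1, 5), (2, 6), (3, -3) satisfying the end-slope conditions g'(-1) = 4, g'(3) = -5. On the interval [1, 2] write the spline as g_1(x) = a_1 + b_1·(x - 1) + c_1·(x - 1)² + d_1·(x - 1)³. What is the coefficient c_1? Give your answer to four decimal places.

With M_i denoting the second derivative at x_i, h_i = 2, 1, 1, and Δ_i = (y_(i+1) − y_i)/h_i = 5, 1, -9:
  2·M_0 + 6·M_1 + 1·M_2 = 6(Δ_1 - Δ_0) = -24
  1·M_1 + 4·M_2 + 1·M_3 = 6(Δ_2 - Δ_1) = -60
Clamped end conditions give two more equations: 2h_0·M_0 + h_0·M_1 = 6(Δ_0 - g'(-1)) = 6 and h_2·M_2 + 2h_2·M_3 = 6(g'(3) - Δ_2) = 24.
Hence M_0 = 24/11, M_1 = -15/11, M_2 = -222/11, M_3 = 243/11.
On [1, 2], with g_1(x) = a_1 + b_1·(x - 1) + c_1·(x - 1)² + d_1·(x - 1)³: c_1 = M_1/2 = -15/22, d_1 = (M_2 - M_1)/(6h_1) = -69/22, b_1 = Δ_1 - h_1(2M_1 + M_2)/6 = 53/11.

-0.6818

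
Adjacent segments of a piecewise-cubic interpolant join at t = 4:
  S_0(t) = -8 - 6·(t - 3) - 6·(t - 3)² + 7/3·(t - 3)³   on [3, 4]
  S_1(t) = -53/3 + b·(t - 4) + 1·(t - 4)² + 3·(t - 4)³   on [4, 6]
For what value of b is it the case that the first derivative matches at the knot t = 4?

-11

S_0'(t) = -6 - 12·(t - 3) + 7·(t - 3)², so S_0'(4) = -11. On the right, S_1'(4) = b, so b = -11.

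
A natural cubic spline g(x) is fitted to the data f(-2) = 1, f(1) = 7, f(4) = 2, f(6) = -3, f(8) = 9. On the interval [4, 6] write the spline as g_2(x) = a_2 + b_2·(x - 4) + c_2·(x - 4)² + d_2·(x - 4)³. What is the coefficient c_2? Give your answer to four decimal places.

-0.7000

Put M_i = g'' at the i-th knot. Here h = (3, 3, 2, 2) and Δ = (2, -5/3, -5/2, 6), so the interior equations h_(i-1)·M_(i-1) + 2(h_(i-1)+h_i)·M_i + h_i·M_(i+1) = 6(Δ_i − Δ_(i-1)) read
  3·M_0 + 12·M_1 + 3·M_2 = 6(Δ_1 - Δ_0) = -22
  3·M_1 + 10·M_2 + 2·M_3 = 6(Δ_2 - Δ_1) = -5
  2·M_2 + 8·M_3 + 2·M_4 = 6(Δ_3 - Δ_2) = 51
Natural end conditions: M_0 = M_4 = 0.
Solving the tridiagonal system: M_0 = 0, M_1 = -89/60, M_2 = -7/5, M_3 = 269/40, M_4 = 0.
On [4, 6], with g_2(x) = a_2 + b_2·(x - 4) + c_2·(x - 4)² + d_2·(x - 4)³: c_2 = M_2/2 = -7/10, d_2 = (M_3 - M_2)/(6h_2) = 65/96, b_2 = Δ_2 - h_2(2M_2 + M_3)/6 = -457/120.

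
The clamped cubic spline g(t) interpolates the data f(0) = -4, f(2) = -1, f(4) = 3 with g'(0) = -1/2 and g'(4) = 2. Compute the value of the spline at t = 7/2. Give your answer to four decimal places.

2.0234

Put σ_i = g'' at the i-th knot. Here h = (2, 2) and Δ = (3/2, 2), so the interior equations h_(i-1)·σ_(i-1) + 2(h_(i-1)+h_i)·σ_i + h_i·σ_(i+1) = 6(Δ_i − Δ_(i-1)) read
  2·σ_0 + 8·σ_1 + 2·σ_2 = 6(Δ_1 - Δ_0) = 3
Clamped end conditions give two more equations: 2h_0·σ_0 + h_0·σ_1 = 6(Δ_0 - g'(0)) = 12 and h_1·σ_1 + 2h_1·σ_2 = 6(g'(4) - Δ_1) = 0.
Hence σ_0 = 13/4, σ_1 = -1/2, σ_2 = 1/4.
On [2, 4], g(t) = -1 + 9/4·(t - 2) - 1/4·(t - 2)² + 1/16·(t - 2)³.
With (t - 2) = 3/2: g(7/2) = 259/128.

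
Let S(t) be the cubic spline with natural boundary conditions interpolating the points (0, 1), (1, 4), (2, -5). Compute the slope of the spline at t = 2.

Put σ_i = S'' at the i-th knot. Here h = (1, 1) and Δ = (3, -9), so the interior equations h_(i-1)·σ_(i-1) + 2(h_(i-1)+h_i)·σ_i + h_i·σ_(i+1) = 6(Δ_i − Δ_(i-1)) read
  1·σ_0 + 4·σ_1 + 1·σ_2 = 6(Δ_1 - Δ_0) = -72
Natural end conditions: σ_0 = σ_2 = 0.
Solving: σ_0 = 0, σ_1 = -18, σ_2 = 0.
On [1, 2], S'(t) = b_1 + 2c_1·(t - 1) + 3d_1·(t - 1)² with b_1 = Δ_1 - h_1(2σ_1 + σ_2)/6 = -3, c_1 = σ_1/2 = -9, d_1 = (σ_2 - σ_1)/(6h_1) = 3. So S'(2) = -12.

-12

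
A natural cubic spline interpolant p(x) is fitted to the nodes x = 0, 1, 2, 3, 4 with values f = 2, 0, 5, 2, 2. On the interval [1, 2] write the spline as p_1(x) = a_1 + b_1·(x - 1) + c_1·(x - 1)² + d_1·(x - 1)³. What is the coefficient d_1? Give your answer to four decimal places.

Let M_i = p''(x_i). Step sizes h_i = 1, 1, 1, 1; slopes of the chords Δ_i = (y_(i+1) - y_i)/h_i = -2, 5, -3, 0.
  1·M_0 + 4·M_1 + 1·M_2 = 6(Δ_1 - Δ_0) = 42
  1·M_1 + 4·M_2 + 1·M_3 = 6(Δ_2 - Δ_1) = -48
  1·M_2 + 4·M_3 + 1·M_4 = 6(Δ_3 - Δ_2) = 18
Natural end conditions: M_0 = M_4 = 0.
Solving the tridiagonal system: M_0 = 0, M_1 = 15, M_2 = -18, M_3 = 9, M_4 = 0.
On [1, 2], with p_1(x) = a_1 + b_1·(x - 1) + c_1·(x - 1)² + d_1·(x - 1)³: c_1 = M_1/2 = 15/2, d_1 = (M_2 - M_1)/(6h_1) = -11/2, b_1 = Δ_1 - h_1(2M_1 + M_2)/6 = 3.

-5.5000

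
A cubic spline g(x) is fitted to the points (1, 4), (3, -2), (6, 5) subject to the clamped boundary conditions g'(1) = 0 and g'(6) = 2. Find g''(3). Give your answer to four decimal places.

With σ_i denoting the second derivative at x_i, h_i = 2, 3, and Δ_i = (y_(i+1) − y_i)/h_i = -3, 7/3:
  2·σ_0 + 10·σ_1 + 3·σ_2 = 6(Δ_1 - Δ_0) = 32
Clamped end conditions give two more equations: 2h_0·σ_0 + h_0·σ_1 = 6(Δ_0 - g'(1)) = -18 and h_1·σ_1 + 2h_1·σ_2 = 6(g'(6) - Δ_1) = -2.
Solving the tridiagonal system: σ_0 = -73/10, σ_1 = 28/5, σ_2 = -47/15.

5.6000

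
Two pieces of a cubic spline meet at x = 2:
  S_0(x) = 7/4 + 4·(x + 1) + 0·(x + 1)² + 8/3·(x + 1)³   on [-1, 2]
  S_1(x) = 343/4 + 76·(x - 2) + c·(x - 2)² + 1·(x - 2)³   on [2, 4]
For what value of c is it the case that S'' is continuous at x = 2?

S_0''(x) = 0 + 16·(x + 1), so S_0''(2) = 48. On the right, S_1''(2) = 2c, so c = 24.

24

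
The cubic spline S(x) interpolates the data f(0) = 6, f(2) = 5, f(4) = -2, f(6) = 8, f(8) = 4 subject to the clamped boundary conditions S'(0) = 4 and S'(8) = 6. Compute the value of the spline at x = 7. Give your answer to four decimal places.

4.5491

With σ_i denoting the second derivative at x_i, h_i = 2, 2, 2, 2, and Δ_i = (y_(i+1) − y_i)/h_i = -1/2, -7/2, 5, -2:
  2·σ_0 + 8·σ_1 + 2·σ_2 = 6(Δ_1 - Δ_0) = -18
  2·σ_1 + 8·σ_2 + 2·σ_3 = 6(Δ_2 - Δ_1) = 51
  2·σ_2 + 8·σ_3 + 2·σ_4 = 6(Δ_3 - Δ_2) = -42
Clamped end conditions give two more equations: 2h_0·σ_0 + h_0·σ_1 = 6(Δ_0 - S'(0)) = -27 and h_3·σ_3 + 2h_3·σ_4 = 6(S'(8) - Δ_3) = 48.
Solving the tridiagonal system: σ_0 = -277/56, σ_1 = -101/28, σ_2 = 83/8, σ_3 = -347/28, σ_4 = 1019/56.
On [6, 8], S(x) = 8 + 11/56·(x - 6) - 347/56·(x - 6)² + 571/224·(x - 6)³.
With (x - 6) = 1: S(7) = 1019/224.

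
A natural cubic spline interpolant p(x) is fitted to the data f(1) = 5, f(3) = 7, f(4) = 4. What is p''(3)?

With M_i denoting the second derivative at x_i, h_i = 2, 1, and Δ_i = (y_(i+1) − y_i)/h_i = 1, -3:
  2·M_0 + 6·M_1 + 1·M_2 = 6(Δ_1 - Δ_0) = -24
Natural end conditions: M_0 = M_2 = 0.
Hence M_0 = 0, M_1 = -4, M_2 = 0.

-4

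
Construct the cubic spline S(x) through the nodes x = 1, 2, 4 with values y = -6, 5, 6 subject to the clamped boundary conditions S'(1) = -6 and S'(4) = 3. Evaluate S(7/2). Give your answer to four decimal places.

Write M_i for S''(x_i). With h_i = 1, 2 and divided differences Δ_i = 11, 1/2, the continuity of S' gives the tridiagonal system
  1·M_0 + 6·M_1 + 2·M_2 = 6(Δ_1 - Δ_0) = -63
Clamped end conditions give two more equations: 2h_0·M_0 + h_0·M_1 = 6(Δ_0 - S'(1)) = 102 and h_1·M_1 + 2h_1·M_2 = 6(S'(4) - Δ_1) = 15.
Solving: M_0 = 129/2, M_1 = -27, M_2 = 69/4.
On [2, 4], S(x) = 5 + 51/4·(x - 2) - 27/2·(x - 2)² + 59/16·(x - 2)³.
With (x - 2) = 3/2: S(7/2) = 793/128.

6.1953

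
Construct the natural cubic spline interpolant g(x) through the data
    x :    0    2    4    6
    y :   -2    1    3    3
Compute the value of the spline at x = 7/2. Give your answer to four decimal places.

Let σ_i = g''(x_i). Step sizes h_i = 2, 2, 2; slopes of the chords Δ_i = (y_(i+1) - y_i)/h_i = 3/2, 1, 0.
  2·σ_0 + 8·σ_1 + 2·σ_2 = 6(Δ_1 - Δ_0) = -3
  2·σ_1 + 8·σ_2 + 2·σ_3 = 6(Δ_2 - Δ_1) = -6
Natural end conditions: σ_0 = σ_3 = 0.
Solving the tridiagonal system: σ_0 = 0, σ_1 = -1/5, σ_2 = -7/10, σ_3 = 0.
On [2, 4], g(x) = 1 + 41/30·(x - 2) - 1/10·(x - 2)² - 1/24·(x - 2)³.
With (x - 2) = 3/2: g(7/2) = 859/320.

2.6844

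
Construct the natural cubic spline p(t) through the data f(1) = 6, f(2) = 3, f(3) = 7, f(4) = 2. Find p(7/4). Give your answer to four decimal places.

Write M_i for p''(x_i). With h_i = 1, 1, 1 and divided differences Δ_i = -3, 4, -5, the continuity of p' gives the tridiagonal system
  1·M_0 + 4·M_1 + 1·M_2 = 6(Δ_1 - Δ_0) = 42
  1·M_1 + 4·M_2 + 1·M_3 = 6(Δ_2 - Δ_1) = -54
Natural end conditions: M_0 = M_3 = 0.
Forward elimination and back-substitution give M_0 = 0, M_1 = 74/5, M_2 = -86/5, M_3 = 0.
On [1, 2], p(t) = 6 - 82/15·(t - 1) + 0·(t - 1)² + 37/15·(t - 1)³.
With (t - 1) = 3/4: p(7/4) = 941/320.

2.9406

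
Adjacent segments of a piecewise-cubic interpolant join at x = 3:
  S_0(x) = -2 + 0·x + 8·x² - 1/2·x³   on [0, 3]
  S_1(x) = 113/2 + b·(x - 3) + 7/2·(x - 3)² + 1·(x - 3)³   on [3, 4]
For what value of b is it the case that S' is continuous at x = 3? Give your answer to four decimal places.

34.5000

S_0'(x) = 0 + 16·x - 3/2·x², so S_0'(3) = 69/2. On the right, S_1'(3) = b, so b = 69/2.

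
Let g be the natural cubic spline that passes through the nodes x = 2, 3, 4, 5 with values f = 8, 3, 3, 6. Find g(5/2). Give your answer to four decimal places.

With M_i denoting the second derivative at x_i, h_i = 1, 1, 1, and Δ_i = (y_(i+1) − y_i)/h_i = -5, 0, 3:
  1·M_0 + 4·M_1 + 1·M_2 = 6(Δ_1 - Δ_0) = 30
  1·M_1 + 4·M_2 + 1·M_3 = 6(Δ_2 - Δ_1) = 18
Natural end conditions: M_0 = M_3 = 0.
Solving: M_0 = 0, M_1 = 34/5, M_2 = 14/5, M_3 = 0.
On [2, 3], g(x) = 8 - 92/15·(x - 2) + 0·(x - 2)² + 17/15·(x - 2)³.
With (x - 2) = 1/2: g(5/2) = 203/40.

5.0750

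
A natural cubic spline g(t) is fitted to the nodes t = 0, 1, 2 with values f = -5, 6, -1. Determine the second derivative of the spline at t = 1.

Write σ_i for g''(x_i). With h_i = 1, 1 and divided differences Δ_i = 11, -7, the continuity of g' gives the tridiagonal system
  1·σ_0 + 4·σ_1 + 1·σ_2 = 6(Δ_1 - Δ_0) = -108
Natural end conditions: σ_0 = σ_2 = 0.
Hence σ_0 = 0, σ_1 = -27, σ_2 = 0.

-27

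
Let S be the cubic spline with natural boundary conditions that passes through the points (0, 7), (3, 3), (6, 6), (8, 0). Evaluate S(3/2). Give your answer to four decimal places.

3.9257

Let σ_i = S''(x_i). Step sizes h_i = 3, 3, 2; slopes of the chords Δ_i = (y_(i+1) - y_i)/h_i = -4/3, 1, -3.
  3·σ_0 + 12·σ_1 + 3·σ_2 = 6(Δ_1 - Δ_0) = 14
  3·σ_1 + 10·σ_2 + 2·σ_3 = 6(Δ_2 - Δ_1) = -24
Natural end conditions: σ_0 = σ_3 = 0.
Hence σ_0 = 0, σ_1 = 212/111, σ_2 = -110/37, σ_3 = 0.
On [0, 3], S(x) = 7 - 254/111·x + 0·x² + 106/999·x³.
With x = 3/2: S(3/2) = 581/148.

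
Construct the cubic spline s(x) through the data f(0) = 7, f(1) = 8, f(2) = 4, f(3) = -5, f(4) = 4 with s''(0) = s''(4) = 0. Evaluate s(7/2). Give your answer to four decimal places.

With M_i denoting the second derivative at x_i, h_i = 1, 1, 1, 1, and Δ_i = (y_(i+1) − y_i)/h_i = 1, -4, -9, 9:
  1·M_0 + 4·M_1 + 1·M_2 = 6(Δ_1 - Δ_0) = -30
  1·M_1 + 4·M_2 + 1·M_3 = 6(Δ_2 - Δ_1) = -30
  1·M_2 + 4·M_3 + 1·M_4 = 6(Δ_3 - Δ_2) = 108
Natural end conditions: M_0 = M_4 = 0.
Hence M_0 = 0, M_1 = -111/28, M_2 = -99/7, M_3 = 855/28, M_4 = 0.
On [3, 4], s(x) = -5 - 33/28·(x - 3) + 855/56·(x - 3)² - 285/56·(x - 3)³.
With (x - 3) = 1/2: s(7/2) = -1079/448.

-2.4085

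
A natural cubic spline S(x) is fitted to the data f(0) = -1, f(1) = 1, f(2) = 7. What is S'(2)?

Put m_i = S'' at the i-th knot. Here h = (1, 1) and Δ = (2, 6), so the interior equations h_(i-1)·m_(i-1) + 2(h_(i-1)+h_i)·m_i + h_i·m_(i+1) = 6(Δ_i − Δ_(i-1)) read
  1·m_0 + 4·m_1 + 1·m_2 = 6(Δ_1 - Δ_0) = 24
Natural end conditions: m_0 = m_2 = 0.
Forward elimination and back-substitution give m_0 = 0, m_1 = 6, m_2 = 0.
On [1, 2], S'(x) = b_1 + 2c_1·(x - 1) + 3d_1·(x - 1)² with b_1 = Δ_1 - h_1(2m_1 + m_2)/6 = 4, c_1 = m_1/2 = 3, d_1 = (m_2 - m_1)/(6h_1) = -1. So S'(2) = 7.

7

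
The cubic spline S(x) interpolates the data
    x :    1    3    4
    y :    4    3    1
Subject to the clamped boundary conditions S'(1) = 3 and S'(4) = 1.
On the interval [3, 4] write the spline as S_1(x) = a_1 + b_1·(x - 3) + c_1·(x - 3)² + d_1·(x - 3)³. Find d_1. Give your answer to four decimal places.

1.9167

Let M_i = S''(x_i). Step sizes h_i = 2, 1; slopes of the chords Δ_i = (y_(i+1) - y_i)/h_i = -1/2, -2.
  2·M_0 + 6·M_1 + 1·M_2 = 6(Δ_1 - Δ_0) = -9
Clamped end conditions give two more equations: 2h_0·M_0 + h_0·M_1 = 6(Δ_0 - S'(1)) = -21 and h_1·M_1 + 2h_1·M_2 = 6(S'(4) - Δ_1) = 18.
Solving the tridiagonal system: M_0 = -53/12, M_1 = -5/3, M_2 = 59/6.
On [3, 4], with S_1(x) = a_1 + b_1·(x - 3) + c_1·(x - 3)² + d_1·(x - 3)³: c_1 = M_1/2 = -5/6, d_1 = (M_2 - M_1)/(6h_1) = 23/12, b_1 = Δ_1 - h_1(2M_1 + M_2)/6 = -37/12.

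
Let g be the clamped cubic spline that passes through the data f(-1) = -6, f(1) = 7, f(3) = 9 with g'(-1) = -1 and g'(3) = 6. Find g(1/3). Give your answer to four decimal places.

2.1852

Put σ_i = g'' at the i-th knot. Here h = (2, 2) and Δ = (13/2, 1), so the interior equations h_(i-1)·σ_(i-1) + 2(h_(i-1)+h_i)·σ_i + h_i·σ_(i+1) = 6(Δ_i − Δ_(i-1)) read
  2·σ_0 + 8·σ_1 + 2·σ_2 = 6(Δ_1 - Δ_0) = -33
Clamped end conditions give two more equations: 2h_0·σ_0 + h_0·σ_1 = 6(Δ_0 - g'(-1)) = 45 and h_1·σ_1 + 2h_1·σ_2 = 6(g'(3) - Δ_1) = 30.
Hence σ_0 = 137/8, σ_1 = -47/4, σ_2 = 107/8.
On [-1, 1], g(x) = -6 - 1·(x + 1) + 137/16·(x + 1)² - 77/32·(x + 1)³.
With (x + 1) = 4/3: g(1/3) = 59/27.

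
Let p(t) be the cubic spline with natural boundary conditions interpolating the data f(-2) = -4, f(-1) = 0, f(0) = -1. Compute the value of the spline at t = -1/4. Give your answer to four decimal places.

-0.4570

Let M_i = p''(x_i). Step sizes h_i = 1, 1; slopes of the chords Δ_i = (y_(i+1) - y_i)/h_i = 4, -1.
  1·M_0 + 4·M_1 + 1·M_2 = 6(Δ_1 - Δ_0) = -30
Natural end conditions: M_0 = M_2 = 0.
Forward elimination and back-substitution give M_0 = 0, M_1 = -15/2, M_2 = 0.
On [-1, 0], p(t) = 0 + 3/2·(t + 1) - 15/4·(t + 1)² + 5/4·(t + 1)³.
With (t + 1) = 3/4: p(-1/4) = -117/256.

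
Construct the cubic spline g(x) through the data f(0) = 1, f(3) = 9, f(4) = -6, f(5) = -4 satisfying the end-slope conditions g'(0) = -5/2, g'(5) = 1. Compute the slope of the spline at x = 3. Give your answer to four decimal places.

-13.0345

Put σ_i = g'' at the i-th knot. Here h = (3, 1, 1) and Δ = (8/3, -15, 2), so the interior equations h_(i-1)·σ_(i-1) + 2(h_(i-1)+h_i)·σ_i + h_i·σ_(i+1) = 6(Δ_i − Δ_(i-1)) read
  3·σ_0 + 8·σ_1 + 1·σ_2 = 6(Δ_1 - Δ_0) = -106
  1·σ_1 + 4·σ_2 + 1·σ_3 = 6(Δ_2 - Δ_1) = 102
Clamped end conditions give two more equations: 2h_0·σ_0 + h_0·σ_1 = 6(Δ_0 - g'(0)) = 31 and h_2·σ_2 + 2h_2·σ_3 = 6(g'(5) - Δ_2) = -6.
Solving the tridiagonal system: σ_0 = 1510/87, σ_1 = -707/29, σ_2 = 1072/29, σ_3 = -623/29.
On [3, 4], g'(x) = b_1 + 2c_1·(x - 3) + 3d_1·(x - 3)² with b_1 = Δ_1 - h_1(2σ_1 + σ_2)/6 = -378/29, c_1 = σ_1/2 = -707/58, d_1 = (σ_2 - σ_1)/(6h_1) = 593/58. So g'(3) = -378/29.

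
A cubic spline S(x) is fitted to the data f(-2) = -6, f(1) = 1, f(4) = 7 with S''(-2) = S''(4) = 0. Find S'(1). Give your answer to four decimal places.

Let M_i = S''(x_i). Step sizes h_i = 3, 3; slopes of the chords Δ_i = (y_(i+1) - y_i)/h_i = 7/3, 2.
  3·M_0 + 12·M_1 + 3·M_2 = 6(Δ_1 - Δ_0) = -2
Natural end conditions: M_0 = M_2 = 0.
Solving the tridiagonal system: M_0 = 0, M_1 = -1/6, M_2 = 0.
On [1, 4], S'(x) = b_1 + 2c_1·(x - 1) + 3d_1·(x - 1)² with b_1 = Δ_1 - h_1(2M_1 + M_2)/6 = 13/6, c_1 = M_1/2 = -1/12, d_1 = (M_2 - M_1)/(6h_1) = 1/108. So S'(1) = 13/6.

2.1667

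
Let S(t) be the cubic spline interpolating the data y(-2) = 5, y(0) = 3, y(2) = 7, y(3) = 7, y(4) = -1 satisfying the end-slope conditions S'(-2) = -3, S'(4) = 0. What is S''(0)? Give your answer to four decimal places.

1.4286

Write M_i for S''(x_i). With h_i = 2, 2, 1, 1 and divided differences Δ_i = -1, 2, 0, -8, the continuity of S' gives the tridiagonal system
  2·M_0 + 8·M_1 + 2·M_2 = 6(Δ_1 - Δ_0) = 18
  2·M_1 + 6·M_2 + 1·M_3 = 6(Δ_2 - Δ_1) = -12
  1·M_2 + 4·M_3 + 1·M_4 = 6(Δ_3 - Δ_2) = -48
Clamped end conditions give two more equations: 2h_0·M_0 + h_0·M_1 = 6(Δ_0 - S'(-2)) = 12 and h_3·M_3 + 2h_3·M_4 = 6(S'(4) - Δ_3) = 48.
Solving the tridiagonal system: M_0 = 16/7, M_1 = 10/7, M_2 = 1, M_3 = -146/7, M_4 = 241/7.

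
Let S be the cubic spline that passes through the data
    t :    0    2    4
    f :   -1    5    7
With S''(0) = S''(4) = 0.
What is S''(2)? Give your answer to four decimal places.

Put m_i = S'' at the i-th knot. Here h = (2, 2) and Δ = (3, 1), so the interior equations h_(i-1)·m_(i-1) + 2(h_(i-1)+h_i)·m_i + h_i·m_(i+1) = 6(Δ_i − Δ_(i-1)) read
  2·m_0 + 8·m_1 + 2·m_2 = 6(Δ_1 - Δ_0) = -12
Natural end conditions: m_0 = m_2 = 0.
Solving the tridiagonal system: m_0 = 0, m_1 = -3/2, m_2 = 0.

-1.5000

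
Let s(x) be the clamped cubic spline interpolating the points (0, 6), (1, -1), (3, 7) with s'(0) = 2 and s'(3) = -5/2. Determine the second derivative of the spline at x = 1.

Write M_i for s''(x_i). With h_i = 1, 2 and divided differences Δ_i = -7, 4, the continuity of s' gives the tridiagonal system
  1·M_0 + 6·M_1 + 2·M_2 = 6(Δ_1 - Δ_0) = 66
Clamped end conditions give two more equations: 2h_0·M_0 + h_0·M_1 = 6(Δ_0 - s'(0)) = -54 and h_1·M_1 + 2h_1·M_2 = 6(s'(3) - Δ_1) = -39.
Hence M_0 = -79/2, M_1 = 25, M_2 = -89/4.

25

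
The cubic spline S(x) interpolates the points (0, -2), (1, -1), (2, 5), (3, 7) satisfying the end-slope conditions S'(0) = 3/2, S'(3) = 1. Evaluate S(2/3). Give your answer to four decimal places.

-1.6914

With m_i denoting the second derivative at x_i, h_i = 1, 1, 1, and Δ_i = (y_(i+1) − y_i)/h_i = 1, 6, 2:
  1·m_0 + 4·m_1 + 1·m_2 = 6(Δ_1 - Δ_0) = 30
  1·m_1 + 4·m_2 + 1·m_3 = 6(Δ_2 - Δ_1) = -24
Clamped end conditions give two more equations: 2h_0·m_0 + h_0·m_1 = 6(Δ_0 - S'(0)) = -3 and h_2·m_2 + 2h_2·m_3 = 6(S'(3) - Δ_2) = -6.
Forward elimination and back-substitution give m_0 = -22/3, m_1 = 35/3, m_2 = -28/3, m_3 = 5/3.
On [0, 1], S(x) = -2 + 3/2·x - 11/3·x² + 19/6·x³.
With x = 2/3: S(2/3) = -137/81.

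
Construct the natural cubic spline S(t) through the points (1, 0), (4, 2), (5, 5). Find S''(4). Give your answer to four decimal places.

Write m_i for S''(x_i). With h_i = 3, 1 and divided differences Δ_i = 2/3, 3, the continuity of S' gives the tridiagonal system
  3·m_0 + 8·m_1 + 1·m_2 = 6(Δ_1 - Δ_0) = 14
Natural end conditions: m_0 = m_2 = 0.
Hence m_0 = 0, m_1 = 7/4, m_2 = 0.

1.7500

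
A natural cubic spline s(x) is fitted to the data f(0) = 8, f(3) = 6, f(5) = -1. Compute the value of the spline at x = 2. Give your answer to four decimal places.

7.6111

Put M_i = s'' at the i-th knot. Here h = (3, 2) and Δ = (-2/3, -7/2), so the interior equations h_(i-1)·M_(i-1) + 2(h_(i-1)+h_i)·M_i + h_i·M_(i+1) = 6(Δ_i − Δ_(i-1)) read
  3·M_0 + 10·M_1 + 2·M_2 = 6(Δ_1 - Δ_0) = -17
Natural end conditions: M_0 = M_2 = 0.
Forward elimination and back-substitution give M_0 = 0, M_1 = -17/10, M_2 = 0.
On [0, 3], s(x) = 8 + 11/60·x + 0·x² - 17/180·x³.
With x = 2: s(2) = 137/18.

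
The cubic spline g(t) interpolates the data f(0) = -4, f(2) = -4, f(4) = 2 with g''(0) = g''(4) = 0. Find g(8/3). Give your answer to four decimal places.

-2.5556

Write σ_i for g''(x_i). With h_i = 2, 2 and divided differences Δ_i = 0, 3, the continuity of g' gives the tridiagonal system
  2·σ_0 + 8·σ_1 + 2·σ_2 = 6(Δ_1 - Δ_0) = 18
Natural end conditions: σ_0 = σ_2 = 0.
Solving the tridiagonal system: σ_0 = 0, σ_1 = 9/4, σ_2 = 0.
On [2, 4], g(t) = -4 + 3/2·(t - 2) + 9/8·(t - 2)² - 3/16·(t - 2)³.
With (t - 2) = 2/3: g(8/3) = -23/9.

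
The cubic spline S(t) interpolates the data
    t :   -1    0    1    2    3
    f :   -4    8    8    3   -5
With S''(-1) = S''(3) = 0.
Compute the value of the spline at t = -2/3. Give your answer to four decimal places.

With m_i denoting the second derivative at x_i, h_i = 1, 1, 1, 1, and Δ_i = (y_(i+1) − y_i)/h_i = 12, 0, -5, -8:
  1·m_0 + 4·m_1 + 1·m_2 = 6(Δ_1 - Δ_0) = -72
  1·m_1 + 4·m_2 + 1·m_3 = 6(Δ_2 - Δ_1) = -30
  1·m_2 + 4·m_3 + 1·m_4 = 6(Δ_3 - Δ_2) = -18
Natural end conditions: m_0 = m_4 = 0.
Solving: m_0 = 0, m_1 = -489/28, m_2 = -15/7, m_3 = -111/28, m_4 = 0.
On [-1, 0], S(t) = -4 + 835/56·(t + 1) + 0·(t + 1)² - 163/56·(t + 1)³.
With (t + 1) = 1/3: S(-2/3) = 163/189.

0.8624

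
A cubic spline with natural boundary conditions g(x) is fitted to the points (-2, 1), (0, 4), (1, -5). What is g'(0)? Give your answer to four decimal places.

Write m_i for g''(x_i). With h_i = 2, 1 and divided differences Δ_i = 3/2, -9, the continuity of g' gives the tridiagonal system
  2·m_0 + 6·m_1 + 1·m_2 = 6(Δ_1 - Δ_0) = -63
Natural end conditions: m_0 = m_2 = 0.
Solving the tridiagonal system: m_0 = 0, m_1 = -21/2, m_2 = 0.
On [0, 1], g'(x) = b_1 + 2c_1·x + 3d_1·x² with b_1 = Δ_1 - h_1(2m_1 + m_2)/6 = -11/2, c_1 = m_1/2 = -21/4, d_1 = (m_2 - m_1)/(6h_1) = 7/4. So g'(0) = -11/2.

-5.5000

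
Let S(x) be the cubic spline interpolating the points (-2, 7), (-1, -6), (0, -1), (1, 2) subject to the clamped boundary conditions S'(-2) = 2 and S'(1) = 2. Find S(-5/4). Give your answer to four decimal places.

-2.6938

Let M_i = S''(x_i). Step sizes h_i = 1, 1, 1; slopes of the chords Δ_i = (y_(i+1) - y_i)/h_i = -13, 5, 3.
  1·M_0 + 4·M_1 + 1·M_2 = 6(Δ_1 - Δ_0) = 108
  1·M_1 + 4·M_2 + 1·M_3 = 6(Δ_2 - Δ_1) = -12
Clamped end conditions give two more equations: 2h_0·M_0 + h_0·M_1 = 6(Δ_0 - S'(-2)) = -90 and h_2·M_2 + 2h_2·M_3 = 6(S'(1) - Δ_2) = -6.
Solving the tridiagonal system: M_0 = -346/5, M_1 = 242/5, M_2 = -82/5, M_3 = 26/5.
On [-2, -1], S(x) = 7 + 2·(x + 2) - 173/5·(x + 2)² + 98/5·(x + 2)³.
With (x + 2) = 3/4: S(-5/4) = -431/160.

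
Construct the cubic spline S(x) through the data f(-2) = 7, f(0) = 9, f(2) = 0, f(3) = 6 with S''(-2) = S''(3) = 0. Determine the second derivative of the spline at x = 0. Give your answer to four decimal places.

-7.3636

Write M_i for S''(x_i). With h_i = 2, 2, 1 and divided differences Δ_i = 1, -9/2, 6, the continuity of S' gives the tridiagonal system
  2·M_0 + 8·M_1 + 2·M_2 = 6(Δ_1 - Δ_0) = -33
  2·M_1 + 6·M_2 + 1·M_3 = 6(Δ_2 - Δ_1) = 63
Natural end conditions: M_0 = M_3 = 0.
Solving the tridiagonal system: M_0 = 0, M_1 = -81/11, M_2 = 285/22, M_3 = 0.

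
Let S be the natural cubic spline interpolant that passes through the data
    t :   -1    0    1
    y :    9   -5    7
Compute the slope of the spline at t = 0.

-1

Put m_i = S'' at the i-th knot. Here h = (1, 1) and Δ = (-14, 12), so the interior equations h_(i-1)·m_(i-1) + 2(h_(i-1)+h_i)·m_i + h_i·m_(i+1) = 6(Δ_i − Δ_(i-1)) read
  1·m_0 + 4·m_1 + 1·m_2 = 6(Δ_1 - Δ_0) = 156
Natural end conditions: m_0 = m_2 = 0.
Hence m_0 = 0, m_1 = 39, m_2 = 0.
On [0, 1], S'(t) = b_1 + 2c_1·t + 3d_1·t² with b_1 = Δ_1 - h_1(2m_1 + m_2)/6 = -1, c_1 = m_1/2 = 39/2, d_1 = (m_2 - m_1)/(6h_1) = -13/2. So S'(0) = -1.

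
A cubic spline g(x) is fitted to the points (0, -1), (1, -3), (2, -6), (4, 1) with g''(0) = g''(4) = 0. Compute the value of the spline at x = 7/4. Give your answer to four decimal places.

-5.5078

Let σ_i = g''(x_i). Step sizes h_i = 1, 1, 2; slopes of the chords Δ_i = (y_(i+1) - y_i)/h_i = -2, -3, 7/2.
  1·σ_0 + 4·σ_1 + 1·σ_2 = 6(Δ_1 - Δ_0) = -6
  1·σ_1 + 6·σ_2 + 2·σ_3 = 6(Δ_2 - Δ_1) = 39
Natural end conditions: σ_0 = σ_3 = 0.
Solving the tridiagonal system: σ_0 = 0, σ_1 = -75/23, σ_2 = 162/23, σ_3 = 0.
On [1, 2], g(x) = -3 - 71/23·(x - 1) - 75/46·(x - 1)² + 79/46·(x - 1)³.
With (x - 1) = 3/4: g(7/4) = -705/128.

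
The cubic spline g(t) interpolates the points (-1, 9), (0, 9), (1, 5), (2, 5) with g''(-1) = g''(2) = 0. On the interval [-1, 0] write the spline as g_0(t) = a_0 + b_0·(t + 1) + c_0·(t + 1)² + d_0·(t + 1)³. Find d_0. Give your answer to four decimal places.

Write M_i for g''(x_i). With h_i = 1, 1, 1 and divided differences Δ_i = 0, -4, 0, the continuity of g' gives the tridiagonal system
  1·M_0 + 4·M_1 + 1·M_2 = 6(Δ_1 - Δ_0) = -24
  1·M_1 + 4·M_2 + 1·M_3 = 6(Δ_2 - Δ_1) = 24
Natural end conditions: M_0 = M_3 = 0.
Forward elimination and back-substitution give M_0 = 0, M_1 = -8, M_2 = 8, M_3 = 0.
On [-1, 0], with g_0(t) = a_0 + b_0·(t + 1) + c_0·(t + 1)² + d_0·(t + 1)³: c_0 = M_0/2 = 0, d_0 = (M_1 - M_0)/(6h_0) = -4/3, b_0 = Δ_0 - h_0(2M_0 + M_1)/6 = 4/3.

-1.3333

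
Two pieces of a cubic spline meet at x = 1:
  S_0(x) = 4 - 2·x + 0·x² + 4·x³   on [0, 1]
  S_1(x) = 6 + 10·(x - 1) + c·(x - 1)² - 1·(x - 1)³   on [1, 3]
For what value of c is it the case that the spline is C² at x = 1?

S_0''(x) = 0 + 24·x, so S_0''(1) = 24. On the right, S_1''(1) = 2c, so c = 12.

12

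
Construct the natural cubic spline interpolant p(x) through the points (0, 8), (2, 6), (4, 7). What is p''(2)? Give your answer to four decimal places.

1.1250

Put M_i = p'' at the i-th knot. Here h = (2, 2) and Δ = (-1, 1/2), so the interior equations h_(i-1)·M_(i-1) + 2(h_(i-1)+h_i)·M_i + h_i·M_(i+1) = 6(Δ_i − Δ_(i-1)) read
  2·M_0 + 8·M_1 + 2·M_2 = 6(Δ_1 - Δ_0) = 9
Natural end conditions: M_0 = M_2 = 0.
Forward elimination and back-substitution give M_0 = 0, M_1 = 9/8, M_2 = 0.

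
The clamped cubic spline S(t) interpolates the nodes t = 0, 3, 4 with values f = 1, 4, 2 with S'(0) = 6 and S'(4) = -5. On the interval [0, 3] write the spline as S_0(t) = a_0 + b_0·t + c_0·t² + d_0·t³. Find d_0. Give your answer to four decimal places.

0.3611

Write m_i for S''(x_i). With h_i = 3, 1 and divided differences Δ_i = 1, -2, the continuity of S' gives the tridiagonal system
  3·m_0 + 8·m_1 + 1·m_2 = 6(Δ_1 - Δ_0) = -18
Clamped end conditions give two more equations: 2h_0·m_0 + h_0·m_1 = 6(Δ_0 - S'(0)) = -30 and h_1·m_1 + 2h_1·m_2 = 6(S'(4) - Δ_1) = -18.
Solving the tridiagonal system: m_0 = -11/2, m_1 = 1, m_2 = -19/2.
On [0, 3], with S_0(t) = a_0 + b_0·t + c_0·t² + d_0·t³: c_0 = m_0/2 = -11/4, d_0 = (m_1 - m_0)/(6h_0) = 13/36, b_0 = Δ_0 - h_0(2m_0 + m_1)/6 = 6.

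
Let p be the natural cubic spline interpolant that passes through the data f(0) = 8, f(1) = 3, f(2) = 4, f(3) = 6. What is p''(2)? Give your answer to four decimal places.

-0.8000

With m_i denoting the second derivative at x_i, h_i = 1, 1, 1, and Δ_i = (y_(i+1) − y_i)/h_i = -5, 1, 2:
  1·m_0 + 4·m_1 + 1·m_2 = 6(Δ_1 - Δ_0) = 36
  1·m_1 + 4·m_2 + 1·m_3 = 6(Δ_2 - Δ_1) = 6
Natural end conditions: m_0 = m_3 = 0.
Solving the tridiagonal system: m_0 = 0, m_1 = 46/5, m_2 = -4/5, m_3 = 0.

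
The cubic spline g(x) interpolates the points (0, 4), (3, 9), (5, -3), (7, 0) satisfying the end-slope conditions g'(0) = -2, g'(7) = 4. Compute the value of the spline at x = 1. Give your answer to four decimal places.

Write σ_i for g''(x_i). With h_i = 3, 2, 2 and divided differences Δ_i = 5/3, -6, 3/2, the continuity of g' gives the tridiagonal system
  3·σ_0 + 10·σ_1 + 2·σ_2 = 6(Δ_1 - Δ_0) = -46
  2·σ_1 + 8·σ_2 + 2·σ_3 = 6(Δ_2 - Δ_1) = 45
Clamped end conditions give two more equations: 2h_0·σ_0 + h_0·σ_1 = 6(Δ_0 - g'(0)) = 22 and h_2·σ_2 + 2h_2·σ_3 = 6(g'(7) - Δ_2) = 15.
Forward elimination and back-substitution give σ_0 = 881/111, σ_1 = -316/37, σ_2 = 577/74, σ_3 = -11/74.
On [0, 3], g(x) = 4 - 2·x + 881/222·x² - 1829/1998·x³.
With x = 1: g(1) = 5048/999.

5.0531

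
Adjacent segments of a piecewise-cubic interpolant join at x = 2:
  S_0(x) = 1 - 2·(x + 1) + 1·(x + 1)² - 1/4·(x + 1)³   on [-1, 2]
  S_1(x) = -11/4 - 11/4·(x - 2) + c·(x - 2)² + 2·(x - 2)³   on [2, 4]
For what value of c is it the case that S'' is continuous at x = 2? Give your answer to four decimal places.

-1.2500

S_0''(x) = 2 - 3/2·(x + 1), so S_0''(2) = -5/2. On the right, S_1''(2) = 2c, so c = -5/4.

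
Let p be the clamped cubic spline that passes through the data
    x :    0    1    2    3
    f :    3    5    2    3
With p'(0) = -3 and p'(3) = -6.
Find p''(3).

-30

Let M_i = p''(x_i). Step sizes h_i = 1, 1, 1; slopes of the chords Δ_i = (y_(i+1) - y_i)/h_i = 2, -3, 1.
  1·M_0 + 4·M_1 + 1·M_2 = 6(Δ_1 - Δ_0) = -30
  1·M_1 + 4·M_2 + 1·M_3 = 6(Δ_2 - Δ_1) = 24
Clamped end conditions give two more equations: 2h_0·M_0 + h_0·M_1 = 6(Δ_0 - p'(0)) = 30 and h_2·M_2 + 2h_2·M_3 = 6(p'(3) - Δ_2) = -42.
Solving: M_0 = 24, M_1 = -18, M_2 = 18, M_3 = -30.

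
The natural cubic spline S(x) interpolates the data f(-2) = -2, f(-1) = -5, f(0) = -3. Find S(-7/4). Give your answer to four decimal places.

-3.0430

Put M_i = S'' at the i-th knot. Here h = (1, 1) and Δ = (-3, 2), so the interior equations h_(i-1)·M_(i-1) + 2(h_(i-1)+h_i)·M_i + h_i·M_(i+1) = 6(Δ_i − Δ_(i-1)) read
  1·M_0 + 4·M_1 + 1·M_2 = 6(Δ_1 - Δ_0) = 30
Natural end conditions: M_0 = M_2 = 0.
Forward elimination and back-substitution give M_0 = 0, M_1 = 15/2, M_2 = 0.
On [-2, -1], S(x) = -2 - 17/4·(x + 2) + 0·(x + 2)² + 5/4·(x + 2)³.
With (x + 2) = 1/4: S(-7/4) = -779/256.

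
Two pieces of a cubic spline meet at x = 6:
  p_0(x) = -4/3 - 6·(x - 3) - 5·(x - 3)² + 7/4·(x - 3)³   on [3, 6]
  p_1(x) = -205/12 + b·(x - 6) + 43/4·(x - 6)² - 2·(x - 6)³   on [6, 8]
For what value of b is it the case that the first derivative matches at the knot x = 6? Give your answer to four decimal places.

11.2500

p_0'(x) = -6 - 10·(x - 3) + 21/4·(x - 3)², so p_0'(6) = 45/4. On the right, p_1'(6) = b, so b = 45/4.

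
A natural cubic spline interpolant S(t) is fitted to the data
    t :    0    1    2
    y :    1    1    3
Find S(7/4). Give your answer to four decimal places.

2.3828

Write M_i for S''(x_i). With h_i = 1, 1 and divided differences Δ_i = 0, 2, the continuity of S' gives the tridiagonal system
  1·M_0 + 4·M_1 + 1·M_2 = 6(Δ_1 - Δ_0) = 12
Natural end conditions: M_0 = M_2 = 0.
Forward elimination and back-substitution give M_0 = 0, M_1 = 3, M_2 = 0.
On [1, 2], S(t) = 1 + 1·(t - 1) + 3/2·(t - 1)² - 1/2·(t - 1)³.
With (t - 1) = 3/4: S(7/4) = 305/128.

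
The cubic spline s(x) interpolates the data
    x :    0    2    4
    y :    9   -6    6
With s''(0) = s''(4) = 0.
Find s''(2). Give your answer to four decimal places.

10.1250

Write σ_i for s''(x_i). With h_i = 2, 2 and divided differences Δ_i = -15/2, 6, the continuity of s' gives the tridiagonal system
  2·σ_0 + 8·σ_1 + 2·σ_2 = 6(Δ_1 - Δ_0) = 81
Natural end conditions: σ_0 = σ_2 = 0.
Solving the tridiagonal system: σ_0 = 0, σ_1 = 81/8, σ_2 = 0.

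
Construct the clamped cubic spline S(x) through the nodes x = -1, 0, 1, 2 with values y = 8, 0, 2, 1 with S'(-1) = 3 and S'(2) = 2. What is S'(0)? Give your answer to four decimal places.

-5.6667

Put M_i = S'' at the i-th knot. Here h = (1, 1, 1) and Δ = (-8, 2, -1), so the interior equations h_(i-1)·M_(i-1) + 2(h_(i-1)+h_i)·M_i + h_i·M_(i+1) = 6(Δ_i − Δ_(i-1)) read
  1·M_0 + 4·M_1 + 1·M_2 = 6(Δ_1 - Δ_0) = 60
  1·M_1 + 4·M_2 + 1·M_3 = 6(Δ_2 - Δ_1) = -18
Clamped end conditions give two more equations: 2h_0·M_0 + h_0·M_1 = 6(Δ_0 - S'(-1)) = -66 and h_2·M_2 + 2h_2·M_3 = 6(S'(2) - Δ_2) = 18.
Hence M_0 = -146/3, M_1 = 94/3, M_2 = -50/3, M_3 = 52/3.
On [0, 1], S'(x) = b_1 + 2c_1·x + 3d_1·x² with b_1 = Δ_1 - h_1(2M_1 + M_2)/6 = -17/3, c_1 = M_1/2 = 47/3, d_1 = (M_2 - M_1)/(6h_1) = -8. So S'(0) = -17/3.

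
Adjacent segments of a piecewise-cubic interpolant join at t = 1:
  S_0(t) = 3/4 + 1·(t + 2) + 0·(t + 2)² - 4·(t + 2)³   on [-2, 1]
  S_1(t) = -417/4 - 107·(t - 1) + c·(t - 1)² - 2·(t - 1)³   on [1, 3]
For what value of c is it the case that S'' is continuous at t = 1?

-36

S_0''(t) = 0 - 24·(t + 2), so S_0''(1) = -72. On the right, S_1''(1) = 2c, so c = -36.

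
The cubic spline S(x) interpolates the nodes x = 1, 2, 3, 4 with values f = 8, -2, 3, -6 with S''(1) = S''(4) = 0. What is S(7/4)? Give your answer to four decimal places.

With M_i denoting the second derivative at x_i, h_i = 1, 1, 1, and Δ_i = (y_(i+1) − y_i)/h_i = -10, 5, -9:
  1·M_0 + 4·M_1 + 1·M_2 = 6(Δ_1 - Δ_0) = 90
  1·M_1 + 4·M_2 + 1·M_3 = 6(Δ_2 - Δ_1) = -84
Natural end conditions: M_0 = M_3 = 0.
Forward elimination and back-substitution give M_0 = 0, M_1 = 148/5, M_2 = -142/5, M_3 = 0.
On [1, 2], S(x) = 8 - 224/15·(x - 1) + 0·(x - 1)² + 74/15·(x - 1)³.
With (x - 1) = 3/4: S(7/4) = -179/160.

-1.1188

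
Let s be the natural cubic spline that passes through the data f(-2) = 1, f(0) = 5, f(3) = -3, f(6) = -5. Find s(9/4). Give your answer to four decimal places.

-0.7264

With σ_i denoting the second derivative at x_i, h_i = 2, 3, 3, and Δ_i = (y_(i+1) − y_i)/h_i = 2, -8/3, -2/3:
  2·σ_0 + 10·σ_1 + 3·σ_2 = 6(Δ_1 - Δ_0) = -28
  3·σ_1 + 12·σ_2 + 3·σ_3 = 6(Δ_2 - Δ_1) = 12
Natural end conditions: σ_0 = σ_3 = 0.
Solving the tridiagonal system: σ_0 = 0, σ_1 = -124/37, σ_2 = 68/37, σ_3 = 0.
On [0, 3], s(x) = 5 - 26/111·x - 62/37·x² + 32/111·x³.
With x = 9/4: s(9/4) = -215/296.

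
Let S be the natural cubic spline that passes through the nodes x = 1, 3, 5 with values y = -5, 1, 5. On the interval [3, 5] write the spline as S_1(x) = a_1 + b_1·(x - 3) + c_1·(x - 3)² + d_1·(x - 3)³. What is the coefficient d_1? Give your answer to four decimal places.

0.0625

With M_i denoting the second derivative at x_i, h_i = 2, 2, and Δ_i = (y_(i+1) − y_i)/h_i = 3, 2:
  2·M_0 + 8·M_1 + 2·M_2 = 6(Δ_1 - Δ_0) = -6
Natural end conditions: M_0 = M_2 = 0.
Hence M_0 = 0, M_1 = -3/4, M_2 = 0.
On [3, 5], with S_1(x) = a_1 + b_1·(x - 3) + c_1·(x - 3)² + d_1·(x - 3)³: c_1 = M_1/2 = -3/8, d_1 = (M_2 - M_1)/(6h_1) = 1/16, b_1 = Δ_1 - h_1(2M_1 + M_2)/6 = 5/2.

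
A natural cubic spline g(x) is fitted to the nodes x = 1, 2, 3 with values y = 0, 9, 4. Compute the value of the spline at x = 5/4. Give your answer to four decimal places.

3.0703

Let M_i = g''(x_i). Step sizes h_i = 1, 1; slopes of the chords Δ_i = (y_(i+1) - y_i)/h_i = 9, -5.
  1·M_0 + 4·M_1 + 1·M_2 = 6(Δ_1 - Δ_0) = -84
Natural end conditions: M_0 = M_2 = 0.
Hence M_0 = 0, M_1 = -21, M_2 = 0.
On [1, 2], g(x) = 0 + 25/2·(x - 1) + 0·(x - 1)² - 7/2·(x - 1)³.
With (x - 1) = 1/4: g(5/4) = 393/128.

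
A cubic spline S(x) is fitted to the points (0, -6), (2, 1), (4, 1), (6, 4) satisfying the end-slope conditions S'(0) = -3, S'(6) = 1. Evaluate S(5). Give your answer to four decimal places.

With m_i denoting the second derivative at x_i, h_i = 2, 2, 2, and Δ_i = (y_(i+1) − y_i)/h_i = 7/2, 0, 3/2:
  2·m_0 + 8·m_1 + 2·m_2 = 6(Δ_1 - Δ_0) = -21
  2·m_1 + 8·m_2 + 2·m_3 = 6(Δ_2 - Δ_1) = 9
Clamped end conditions give two more equations: 2h_0·m_0 + h_0·m_1 = 6(Δ_0 - S'(0)) = 39 and h_2·m_2 + 2h_2·m_3 = 6(S'(6) - Δ_2) = -3.
Solving: m_0 = 197/15, m_1 = -203/30, m_2 = 103/30, m_3 = -37/15.
On [4, 6], S(x) = 1 + 1/30·(x - 4) + 103/60·(x - 4)² - 59/120·(x - 4)³.
With (x - 4) = 1: S(5) = 271/120.

2.2583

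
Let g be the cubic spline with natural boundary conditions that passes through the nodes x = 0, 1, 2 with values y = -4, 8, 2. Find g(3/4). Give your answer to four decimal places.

6.4766

Put σ_i = g'' at the i-th knot. Here h = (1, 1) and Δ = (12, -6), so the interior equations h_(i-1)·σ_(i-1) + 2(h_(i-1)+h_i)·σ_i + h_i·σ_(i+1) = 6(Δ_i − Δ_(i-1)) read
  1·σ_0 + 4·σ_1 + 1·σ_2 = 6(Δ_1 - Δ_0) = -108
Natural end conditions: σ_0 = σ_2 = 0.
Solving: σ_0 = 0, σ_1 = -27, σ_2 = 0.
On [0, 1], g(x) = -4 + 33/2·x + 0·x² - 9/2·x³.
With x = 3/4: g(3/4) = 829/128.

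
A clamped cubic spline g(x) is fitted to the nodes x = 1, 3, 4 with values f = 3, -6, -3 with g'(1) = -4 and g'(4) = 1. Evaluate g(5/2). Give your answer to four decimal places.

Write σ_i for g''(x_i). With h_i = 2, 1 and divided differences Δ_i = -9/2, 3, the continuity of g' gives the tridiagonal system
  2·σ_0 + 6·σ_1 + 1·σ_2 = 6(Δ_1 - Δ_0) = 45
Clamped end conditions give two more equations: 2h_0·σ_0 + h_0·σ_1 = 6(Δ_0 - g'(1)) = -3 and h_1·σ_1 + 2h_1·σ_2 = 6(g'(4) - Δ_1) = -12.
Forward elimination and back-substitution give σ_0 = -79/12, σ_1 = 35/3, σ_2 = -71/6.
On [1, 3], g(x) = 3 - 4·(x - 1) - 79/24·(x - 1)² + 73/48·(x - 1)³.
With (x - 1) = 3/2: g(5/2) = -675/128.

-5.2734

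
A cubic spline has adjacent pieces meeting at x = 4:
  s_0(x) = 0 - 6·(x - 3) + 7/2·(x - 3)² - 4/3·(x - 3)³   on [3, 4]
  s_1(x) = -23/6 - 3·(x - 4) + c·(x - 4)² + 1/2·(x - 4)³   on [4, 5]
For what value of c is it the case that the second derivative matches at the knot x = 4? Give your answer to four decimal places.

s_0''(x) = 7 - 8·(x - 3), so s_0''(4) = -1. On the right, s_1''(4) = 2c, so c = -1/2.

-0.5000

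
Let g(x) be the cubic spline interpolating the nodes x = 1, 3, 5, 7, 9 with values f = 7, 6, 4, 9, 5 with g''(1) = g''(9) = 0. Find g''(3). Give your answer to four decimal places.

Put σ_i = g'' at the i-th knot. Here h = (2, 2, 2, 2) and Δ = (-1/2, -1, 5/2, -2), so the interior equations h_(i-1)·σ_(i-1) + 2(h_(i-1)+h_i)·σ_i + h_i·σ_(i+1) = 6(Δ_i − Δ_(i-1)) read
  2·σ_0 + 8·σ_1 + 2·σ_2 = 6(Δ_1 - Δ_0) = -3
  2·σ_1 + 8·σ_2 + 2·σ_3 = 6(Δ_2 - Δ_1) = 21
  2·σ_2 + 8·σ_3 + 2·σ_4 = 6(Δ_3 - Δ_2) = -27
Natural end conditions: σ_0 = σ_4 = 0.
Hence σ_0 = 0, σ_1 = -39/28, σ_2 = 57/14, σ_3 = -123/28, σ_4 = 0.

-1.3929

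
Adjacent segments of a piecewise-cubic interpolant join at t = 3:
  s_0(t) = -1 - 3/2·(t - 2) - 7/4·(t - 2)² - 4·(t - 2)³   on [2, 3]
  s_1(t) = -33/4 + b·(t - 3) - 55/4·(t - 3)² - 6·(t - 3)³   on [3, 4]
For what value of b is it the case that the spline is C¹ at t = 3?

-17

s_0'(t) = -3/2 - 7/2·(t - 2) - 12·(t - 2)², so s_0'(3) = -17. On the right, s_1'(3) = b, so b = -17.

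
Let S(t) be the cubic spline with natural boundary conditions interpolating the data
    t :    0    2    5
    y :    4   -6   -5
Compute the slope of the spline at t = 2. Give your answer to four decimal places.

-2.8667

Write M_i for S''(x_i). With h_i = 2, 3 and divided differences Δ_i = -5, 1/3, the continuity of S' gives the tridiagonal system
  2·M_0 + 10·M_1 + 3·M_2 = 6(Δ_1 - Δ_0) = 32
Natural end conditions: M_0 = M_2 = 0.
Hence M_0 = 0, M_1 = 16/5, M_2 = 0.
On [2, 5], S'(t) = b_1 + 2c_1·(t - 2) + 3d_1·(t - 2)² with b_1 = Δ_1 - h_1(2M_1 + M_2)/6 = -43/15, c_1 = M_1/2 = 8/5, d_1 = (M_2 - M_1)/(6h_1) = -8/45. So S'(2) = -43/15.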